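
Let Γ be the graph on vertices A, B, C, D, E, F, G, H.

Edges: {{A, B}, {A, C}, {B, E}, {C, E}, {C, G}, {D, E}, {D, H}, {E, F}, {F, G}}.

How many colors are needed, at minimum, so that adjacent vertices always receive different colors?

2

F and G are adjacent, so at least 2 colors are needed.
A valid assignment using 2 colors: A=1, B=2, C=2, D=2, E=1, F=2, G=1, H=1. No two adjacent vertices share a color.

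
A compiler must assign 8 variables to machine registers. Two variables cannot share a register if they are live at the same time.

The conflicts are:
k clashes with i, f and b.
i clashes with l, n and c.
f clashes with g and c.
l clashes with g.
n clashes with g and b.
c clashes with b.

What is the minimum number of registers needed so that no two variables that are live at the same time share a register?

The cycle c-i-l-g-f-c has odd length 5, so it cannot be 2-colored; at least 3 registers are needed.
3 registers suffice: register 1 → {i, f, b}; register 2 → {k, g, c}; register 3 → {l, n}. Each listed conflict is separated.

3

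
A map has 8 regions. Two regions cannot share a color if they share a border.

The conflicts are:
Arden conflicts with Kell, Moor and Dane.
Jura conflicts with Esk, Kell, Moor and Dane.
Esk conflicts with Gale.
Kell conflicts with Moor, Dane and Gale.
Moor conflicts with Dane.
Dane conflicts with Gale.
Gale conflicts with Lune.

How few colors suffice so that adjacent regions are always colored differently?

Jura, Kell, Moor, Dane pairwise conflict, so at least 4 colors are needed.
A valid assignment using 4 colors: Arden=3, Jura=3, Esk=1, Kell=2, Moor=4, Dane=1, Gale=3, Lune=1. Every pair that conflicts lands in different colors.

4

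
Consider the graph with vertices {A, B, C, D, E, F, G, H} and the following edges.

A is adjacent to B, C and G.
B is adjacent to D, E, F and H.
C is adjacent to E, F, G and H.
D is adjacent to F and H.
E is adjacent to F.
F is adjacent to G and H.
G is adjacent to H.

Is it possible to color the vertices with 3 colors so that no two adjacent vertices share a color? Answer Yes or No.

B, D, F, H form a clique, so at least 4 colors are needed.
So 3 colors are not enough.

No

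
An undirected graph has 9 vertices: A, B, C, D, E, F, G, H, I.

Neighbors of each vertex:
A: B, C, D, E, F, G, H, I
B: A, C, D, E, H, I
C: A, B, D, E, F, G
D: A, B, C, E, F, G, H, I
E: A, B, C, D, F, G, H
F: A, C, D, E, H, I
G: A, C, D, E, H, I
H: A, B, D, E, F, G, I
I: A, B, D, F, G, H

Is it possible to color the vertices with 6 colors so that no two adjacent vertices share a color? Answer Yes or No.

The chromatic number is 5. A, C, D, E, G form a clique, so at least 5 colors are needed.
One proper 5-coloring: A=red, B=purple, C=yellow, D=blue, E=green, F=purple, G=purple, H=yellow, I=green.
Since 6 ≥ 5, a proper 6-coloring certainly exists.

Yes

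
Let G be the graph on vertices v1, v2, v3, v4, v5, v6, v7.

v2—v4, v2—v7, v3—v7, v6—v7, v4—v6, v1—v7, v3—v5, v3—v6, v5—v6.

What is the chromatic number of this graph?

3

v3, v5, v6 form a triangle, so at least 3 colors are needed.
3 colors suffice: color red → {v1, v2, v6}; color blue → {v4, v5, v7}; color green → {v3}. Each edge has distinct colors on its endpoints.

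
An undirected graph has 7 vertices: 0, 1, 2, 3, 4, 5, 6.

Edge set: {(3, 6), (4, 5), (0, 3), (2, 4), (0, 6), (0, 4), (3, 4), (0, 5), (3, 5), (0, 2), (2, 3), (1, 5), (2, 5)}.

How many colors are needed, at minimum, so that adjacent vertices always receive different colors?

5

0, 2, 3, 4, 5 form a clique, so at least 5 colors are needed.
One proper 5-coloring: 0=green, 1=blue, 2=purple, 3=blue, 4=yellow, 5=red, 6=red. No two adjacent vertices share a color.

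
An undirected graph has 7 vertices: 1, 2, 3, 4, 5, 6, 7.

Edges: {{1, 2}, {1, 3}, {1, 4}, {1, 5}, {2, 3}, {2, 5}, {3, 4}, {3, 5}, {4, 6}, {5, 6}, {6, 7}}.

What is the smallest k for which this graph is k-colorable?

1, 2, 3, 5 are pairwise adjacent (a clique of size 4), so at least 4 colors are needed.
A valid assignment using 4 colors: 1=red, 2=yellow, 3=green, 4=blue, 5=blue, 6=red, 7=blue. No two adjacent vertices share a color.

4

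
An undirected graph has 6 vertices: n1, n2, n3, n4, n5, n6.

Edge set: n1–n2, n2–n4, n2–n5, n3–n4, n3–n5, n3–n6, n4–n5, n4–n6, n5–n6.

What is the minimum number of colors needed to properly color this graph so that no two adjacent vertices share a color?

4

n3, n4, n5, n6 are pairwise adjacent (a clique of size 4), so at least 4 colors are needed.
4 colors suffice: n1=1, n2=3, n3=3, n4=2, n5=1, n6=4. Every edge joins two different colors.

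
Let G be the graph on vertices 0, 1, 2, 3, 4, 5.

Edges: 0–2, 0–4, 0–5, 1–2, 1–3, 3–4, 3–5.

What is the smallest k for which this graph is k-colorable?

The cycle 3-4-0-2-1-3 has odd length 5, so it cannot be 2-colored; at least 3 colors are needed.
3 colors suffice: 0=a, 1=c, 2=b, 3=a, 4=b, 5=b. Every edge joins two different colors.

3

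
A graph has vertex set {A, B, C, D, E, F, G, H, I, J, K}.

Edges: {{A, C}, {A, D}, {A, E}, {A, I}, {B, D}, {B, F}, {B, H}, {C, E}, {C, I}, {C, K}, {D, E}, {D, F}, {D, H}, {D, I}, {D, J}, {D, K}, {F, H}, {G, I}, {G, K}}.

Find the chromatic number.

4

B, D, F, H are pairwise adjacent (a clique of size 4), so at least 4 colors are needed.
4 colors suffice: color 1 → {C, D, G}; color 2 → {A, F, J, K}; color 3 → {B, E, I}; color 4 → {H}. Every edge joins two different colors.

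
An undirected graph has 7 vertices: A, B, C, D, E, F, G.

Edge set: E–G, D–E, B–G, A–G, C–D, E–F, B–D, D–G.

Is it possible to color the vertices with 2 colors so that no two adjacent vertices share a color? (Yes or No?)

No

D, E, G are mutually adjacent, so at least 3 colors are needed.
So 2 colors are not enough.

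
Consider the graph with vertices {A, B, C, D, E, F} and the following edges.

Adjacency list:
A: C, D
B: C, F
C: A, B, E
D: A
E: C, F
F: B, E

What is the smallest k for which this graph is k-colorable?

A and C are adjacent, so at least 2 colors are needed.
A valid assignment using 2 colors: A=blue, B=blue, C=red, D=red, E=blue, F=red. Every edge joins two different colors.

2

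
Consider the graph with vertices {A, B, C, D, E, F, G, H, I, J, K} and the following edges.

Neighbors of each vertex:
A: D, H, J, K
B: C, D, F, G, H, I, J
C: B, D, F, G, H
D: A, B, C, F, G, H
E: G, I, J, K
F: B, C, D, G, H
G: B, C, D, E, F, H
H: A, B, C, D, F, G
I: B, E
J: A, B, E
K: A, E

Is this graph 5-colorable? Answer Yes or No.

B, C, D, F, G, H are pairwise adjacent (a clique of size 6), so at least 6 colors are needed.
So 5 colors are not enough.

No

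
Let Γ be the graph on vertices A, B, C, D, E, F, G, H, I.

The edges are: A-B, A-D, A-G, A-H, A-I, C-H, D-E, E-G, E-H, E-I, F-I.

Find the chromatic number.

A and B are adjacent, so at least 2 colors are needed.
2 colors suffice: color red → {A, C, E, F}; color blue → {B, D, G, H, I}. Every edge joins two different colors.

2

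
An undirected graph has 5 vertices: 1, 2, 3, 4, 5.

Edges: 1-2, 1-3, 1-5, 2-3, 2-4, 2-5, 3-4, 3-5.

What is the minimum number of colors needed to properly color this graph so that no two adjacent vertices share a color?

1, 2, 3, 5 form a clique, so at least 4 colors are needed.
One proper 4-coloring: 1=green, 2=red, 3=blue, 4=green, 5=yellow. No two adjacent vertices share a color.

4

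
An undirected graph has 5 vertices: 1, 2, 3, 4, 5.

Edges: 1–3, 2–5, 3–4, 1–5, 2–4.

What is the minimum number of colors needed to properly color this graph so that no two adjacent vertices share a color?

3

The cycle 2-5-1-3-4-2 has odd length 5, so it cannot be 2-colored; at least 3 colors are needed.
3 colors suffice: color red → {1, 4}; color blue → {3, 5}; color green → {2}. Every edge joins two different colors.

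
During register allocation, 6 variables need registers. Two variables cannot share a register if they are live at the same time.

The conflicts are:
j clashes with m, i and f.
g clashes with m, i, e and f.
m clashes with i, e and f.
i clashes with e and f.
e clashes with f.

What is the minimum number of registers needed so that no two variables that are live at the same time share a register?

g, m, i, e, f all conflict with each other, so at least 5 registers are needed.
5 registers suffice: register 1 → {i}; register 2 → {f}; register 3 → {m}; register 4 → {j, g}; register 5 → {e}. Each listed conflict is separated.

5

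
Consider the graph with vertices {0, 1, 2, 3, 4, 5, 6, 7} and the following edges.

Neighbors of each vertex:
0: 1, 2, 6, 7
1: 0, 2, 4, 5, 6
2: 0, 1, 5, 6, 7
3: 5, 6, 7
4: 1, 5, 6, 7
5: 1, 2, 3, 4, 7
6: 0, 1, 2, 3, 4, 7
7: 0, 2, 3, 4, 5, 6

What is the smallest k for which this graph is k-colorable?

4

0, 2, 6, 7 are pairwise adjacent (a clique of size 4), so at least 4 colors are needed.
4 colors suffice: color red → {5, 6}; color blue → {1, 7}; color green → {2, 3, 4}; color yellow → {0}. Every edge joins two different colors.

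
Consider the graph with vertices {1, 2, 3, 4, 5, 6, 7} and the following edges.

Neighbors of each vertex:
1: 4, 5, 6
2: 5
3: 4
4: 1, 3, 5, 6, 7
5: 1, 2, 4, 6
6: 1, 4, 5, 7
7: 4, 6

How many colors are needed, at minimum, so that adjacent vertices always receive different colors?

4

1, 4, 5, 6 are pairwise adjacent (a clique of size 4), so at least 4 colors are needed.
One proper 4-coloring: 1=d, 2=a, 3=b, 4=a, 5=c, 6=b, 7=c. Every edge joins two different colors.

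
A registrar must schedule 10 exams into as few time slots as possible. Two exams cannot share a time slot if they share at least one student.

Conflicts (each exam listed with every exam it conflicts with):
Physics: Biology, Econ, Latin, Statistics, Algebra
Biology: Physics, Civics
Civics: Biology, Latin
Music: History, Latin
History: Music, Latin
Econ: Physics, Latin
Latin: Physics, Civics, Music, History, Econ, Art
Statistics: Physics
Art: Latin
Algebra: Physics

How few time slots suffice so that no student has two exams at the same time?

Physics, Econ, Latin pairwise conflict, so at least 3 time slots are needed.
A valid assignment using 3 time slots: Physics=2, Biology=1, Civics=2, Music=2, History=3, Econ=3, Latin=1, Statistics=1, Art=2, Algebra=1. Every pair that conflicts lands in different time slots.

3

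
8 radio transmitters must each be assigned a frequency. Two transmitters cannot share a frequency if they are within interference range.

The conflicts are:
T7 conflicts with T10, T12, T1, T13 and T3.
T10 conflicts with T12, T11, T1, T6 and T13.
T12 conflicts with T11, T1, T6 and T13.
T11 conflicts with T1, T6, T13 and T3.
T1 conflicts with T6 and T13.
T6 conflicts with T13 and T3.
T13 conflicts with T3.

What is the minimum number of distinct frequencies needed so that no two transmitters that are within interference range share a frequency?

6

T10, T12, T11, T1, T6, T13 are mutually in conflict, so at least 6 frequencies are needed.
A valid assignment using 6 frequencies: T7=5, T10=2, T12=4, T11=6, T1=3, T6=5, T13=1, T3=2. No two conflicting transmitters share a frequency.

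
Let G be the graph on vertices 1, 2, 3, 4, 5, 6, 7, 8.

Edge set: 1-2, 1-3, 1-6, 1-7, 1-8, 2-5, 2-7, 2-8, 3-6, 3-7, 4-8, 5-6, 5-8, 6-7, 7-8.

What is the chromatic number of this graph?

4

1, 3, 6, 7 form a clique, so at least 4 colors are needed.
4 colors suffice: 1=a, 2=d, 3=d, 4=a, 5=a, 6=b, 7=c, 8=b. No two adjacent vertices share a color.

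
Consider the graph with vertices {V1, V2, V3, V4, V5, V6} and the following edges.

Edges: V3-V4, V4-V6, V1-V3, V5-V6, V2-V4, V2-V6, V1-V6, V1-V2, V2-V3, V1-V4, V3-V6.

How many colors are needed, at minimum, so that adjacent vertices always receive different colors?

V1, V2, V3, V4, V6 form a clique, so at least 5 colors are needed.
5 colors suffice: color 1 → {V6}; color 2 → {V1, V5}; color 3 → {V4}; color 4 → {V3}; color 5 → {V2}. Every edge joins two different colors.

5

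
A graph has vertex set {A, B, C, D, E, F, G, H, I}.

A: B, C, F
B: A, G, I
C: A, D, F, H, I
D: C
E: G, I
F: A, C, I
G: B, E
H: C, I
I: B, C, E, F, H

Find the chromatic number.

3

C, H, I are pairwise adjacent, so at least 3 colors are needed.
3 colors suffice: color 1 → {A, D, G, I}; color 2 → {B, C, E}; color 3 → {F, H}. Every edge joins two different colors.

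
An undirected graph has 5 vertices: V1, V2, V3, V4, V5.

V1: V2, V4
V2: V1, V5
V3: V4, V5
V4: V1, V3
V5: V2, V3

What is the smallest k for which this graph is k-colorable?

The cycle V2-V5-V3-V4-V1-V2 has odd length 5, so it cannot be 2-colored; at least 3 colors are needed.
A valid assignment using 3 colors: V1=2, V2=1, V3=1, V4=3, V5=2. Every edge joins two different colors.

3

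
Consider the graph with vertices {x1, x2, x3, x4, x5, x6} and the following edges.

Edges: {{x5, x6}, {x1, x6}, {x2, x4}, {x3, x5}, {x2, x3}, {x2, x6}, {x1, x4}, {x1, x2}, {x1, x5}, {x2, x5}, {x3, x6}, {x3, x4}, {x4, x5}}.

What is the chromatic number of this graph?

x2, x3, x4, x5 form a clique, so at least 4 colors are needed.
4 colors suffice: color 1 → {x5}; color 2 → {x2}; color 3 → {x4, x6}; color 4 → {x1, x3}. No two adjacent vertices share a color.

4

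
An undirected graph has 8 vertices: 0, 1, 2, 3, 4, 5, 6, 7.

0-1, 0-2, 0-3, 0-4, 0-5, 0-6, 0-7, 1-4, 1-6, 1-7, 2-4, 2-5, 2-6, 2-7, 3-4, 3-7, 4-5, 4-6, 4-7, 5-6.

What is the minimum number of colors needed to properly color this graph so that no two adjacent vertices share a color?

5

0, 2, 4, 5, 6 are pairwise adjacent (a clique of size 5), so at least 5 colors are needed.
5 colors suffice: color a → {0}; color b → {4}; color c → {1, 2, 3}; color d → {6, 7}; color e → {5}. No two adjacent vertices share a color.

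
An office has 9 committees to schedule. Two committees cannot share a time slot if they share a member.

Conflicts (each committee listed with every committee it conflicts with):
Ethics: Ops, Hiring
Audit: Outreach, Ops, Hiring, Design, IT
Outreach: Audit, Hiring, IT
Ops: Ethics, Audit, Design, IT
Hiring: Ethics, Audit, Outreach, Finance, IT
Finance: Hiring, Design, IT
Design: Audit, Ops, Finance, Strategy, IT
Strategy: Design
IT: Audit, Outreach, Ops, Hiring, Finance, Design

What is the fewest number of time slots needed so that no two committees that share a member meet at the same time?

Audit, Outreach, Hiring, IT all conflict with each other, so at least 4 time slots are needed.
Using 4 time slots: Ethics=1, Audit=3, Outreach=4, Ops=4, Hiring=2, Finance=3, Design=2, Strategy=1, IT=1. Every pair that conflicts lands in different time slots.

4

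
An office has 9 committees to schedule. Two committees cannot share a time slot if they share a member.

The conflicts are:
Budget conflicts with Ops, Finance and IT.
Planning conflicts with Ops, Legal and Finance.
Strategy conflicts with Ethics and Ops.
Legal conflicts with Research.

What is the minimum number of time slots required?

2

Budget and IT conflict, so at least 2 time slots are needed.
2 time slots suffice: Budget=1, Planning=1, Strategy=1, Ethics=2, Ops=2, Legal=2, Research=1, Finance=2, IT=2. Each listed conflict is separated.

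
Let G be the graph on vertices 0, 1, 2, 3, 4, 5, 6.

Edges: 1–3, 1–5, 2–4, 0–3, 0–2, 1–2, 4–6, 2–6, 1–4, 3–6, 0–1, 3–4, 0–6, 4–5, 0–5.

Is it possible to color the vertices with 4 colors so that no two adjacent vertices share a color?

The chromatic number is 3. 0, 3, 6 form a triangle, so at least 3 colors are needed.
3 colors suffice: color red → {0, 4}; color blue → {1, 6}; color green → {2, 3, 5}.
Since 4 ≥ 3, a proper 4-coloring certainly exists.

Yes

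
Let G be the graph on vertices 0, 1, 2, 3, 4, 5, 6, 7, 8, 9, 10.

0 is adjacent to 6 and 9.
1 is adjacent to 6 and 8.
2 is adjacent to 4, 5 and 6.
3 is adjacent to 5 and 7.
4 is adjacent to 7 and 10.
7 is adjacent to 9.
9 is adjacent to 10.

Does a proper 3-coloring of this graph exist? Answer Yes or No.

Yes

The chromatic number is 3. The cycle 5-2-4-7-3-5 has odd length 5, so it cannot be 2-colored; at least 3 colors are needed.
3 colors suffice: 0=blue, 1=blue, 2=blue, 3=green, 4=red, 5=red, 6=red, 7=blue, 8=red, 9=red, 10=blue.
That is already a proper 3-coloring.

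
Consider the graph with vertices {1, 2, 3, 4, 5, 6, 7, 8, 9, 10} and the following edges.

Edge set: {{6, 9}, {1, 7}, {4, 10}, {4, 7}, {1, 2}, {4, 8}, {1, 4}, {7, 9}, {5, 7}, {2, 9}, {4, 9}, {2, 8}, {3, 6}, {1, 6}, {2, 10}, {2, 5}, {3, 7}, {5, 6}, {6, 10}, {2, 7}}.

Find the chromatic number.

3

2, 5, 7 are pairwise adjacent, so at least 3 colors are needed.
3 colors suffice: color red → {2, 4, 6}; color blue → {7, 8, 10}; color green → {1, 3, 5, 9}. Every edge joins two different colors.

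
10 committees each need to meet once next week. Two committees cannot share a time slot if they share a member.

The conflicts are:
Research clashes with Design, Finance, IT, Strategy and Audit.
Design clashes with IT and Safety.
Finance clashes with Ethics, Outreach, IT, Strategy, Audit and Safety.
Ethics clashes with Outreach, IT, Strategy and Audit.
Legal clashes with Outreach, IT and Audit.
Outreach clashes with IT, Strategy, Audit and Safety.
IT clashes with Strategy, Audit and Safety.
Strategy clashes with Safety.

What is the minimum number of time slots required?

5

Finance, Ethics, Outreach, IT, Audit all conflict with each other, so at least 5 time slots are needed.
5 time slots suffice: time slot 1 → {IT}; time slot 2 → {Design, Finance, Legal}; time slot 3 → {Research, Outreach}; time slot 4 → {Strategy, Audit}; time slot 5 → {Ethics, Safety}. Each listed conflict is separated.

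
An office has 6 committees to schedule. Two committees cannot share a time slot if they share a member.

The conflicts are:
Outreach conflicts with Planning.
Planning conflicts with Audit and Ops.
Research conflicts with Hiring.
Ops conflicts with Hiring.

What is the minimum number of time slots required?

Research and Hiring conflict, so at least 2 time slots are needed.
A valid assignment using 2 time slots: Outreach=2, Planning=1, Audit=2, Research=2, Ops=2, Hiring=1. No two conflicting committees share a time slot.

2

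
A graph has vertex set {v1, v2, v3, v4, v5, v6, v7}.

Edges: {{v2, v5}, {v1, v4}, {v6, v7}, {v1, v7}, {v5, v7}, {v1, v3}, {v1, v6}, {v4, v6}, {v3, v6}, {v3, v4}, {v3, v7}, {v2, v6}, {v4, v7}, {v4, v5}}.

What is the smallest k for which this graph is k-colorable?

5

v1, v3, v4, v6, v7 are pairwise adjacent (a clique of size 5), so at least 5 colors are needed.
5 colors suffice: color 1 → {v2, v4}; color 2 → {v5, v6}; color 3 → {v7}; color 4 → {v1}; color 5 → {v3}. Each edge has distinct colors on its endpoints.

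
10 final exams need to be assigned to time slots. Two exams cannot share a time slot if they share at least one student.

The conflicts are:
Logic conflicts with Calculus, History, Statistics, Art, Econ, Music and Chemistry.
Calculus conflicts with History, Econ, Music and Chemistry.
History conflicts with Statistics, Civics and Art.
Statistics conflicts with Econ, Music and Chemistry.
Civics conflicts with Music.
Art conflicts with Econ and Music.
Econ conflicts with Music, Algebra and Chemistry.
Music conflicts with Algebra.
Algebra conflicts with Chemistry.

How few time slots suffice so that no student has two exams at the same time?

Logic, Statistics, Econ, Music all conflict with each other, so at least 4 time slots are needed.
A valid assignment using 4 time slots: Logic=2, Calculus=4, History=1, Statistics=4, Civics=2, Art=4, Econ=3, Music=1, Algebra=2, Chemistry=1. No two conflicting exams share a time slot.

4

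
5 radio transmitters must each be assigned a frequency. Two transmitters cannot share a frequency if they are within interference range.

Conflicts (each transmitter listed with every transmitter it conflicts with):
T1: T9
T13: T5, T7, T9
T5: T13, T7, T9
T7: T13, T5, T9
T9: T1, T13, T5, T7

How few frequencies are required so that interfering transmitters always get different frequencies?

T13, T5, T7, T9 pairwise conflict, so at least 4 frequencies are needed.
A valid assignment using 4 frequencies: T1=2, T13=3, T5=2, T7=4, T9=1. Every pair that conflicts lands in different frequencies.

4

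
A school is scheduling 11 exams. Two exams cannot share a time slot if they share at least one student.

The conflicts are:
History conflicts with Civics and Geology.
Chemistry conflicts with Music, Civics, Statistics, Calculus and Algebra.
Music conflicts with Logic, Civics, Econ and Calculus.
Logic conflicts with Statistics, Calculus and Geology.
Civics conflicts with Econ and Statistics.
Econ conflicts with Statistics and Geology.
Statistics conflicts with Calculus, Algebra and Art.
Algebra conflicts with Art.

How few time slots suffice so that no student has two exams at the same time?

Music, Logic, Calculus all conflict with each other, so at least 3 time slots are needed.
A valid assignment using 3 time slots: History=2, Chemistry=2, Music=1, Logic=2, Civics=3, Econ=2, Statistics=1, Calculus=3, Algebra=3, Art=2, Geology=1. Each listed conflict is separated.

3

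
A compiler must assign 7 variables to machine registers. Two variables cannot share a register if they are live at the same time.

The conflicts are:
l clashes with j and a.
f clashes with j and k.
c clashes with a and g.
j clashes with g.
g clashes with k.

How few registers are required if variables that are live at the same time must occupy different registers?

3

The cycle c-g-j-l-a-c has odd length 5, so it cannot be 2-colored; at least 3 registers are needed.
3 registers suffice: register 1 → {c, j, k}; register 2 → {l, f, g}; register 3 → {a}. Each listed conflict is separated.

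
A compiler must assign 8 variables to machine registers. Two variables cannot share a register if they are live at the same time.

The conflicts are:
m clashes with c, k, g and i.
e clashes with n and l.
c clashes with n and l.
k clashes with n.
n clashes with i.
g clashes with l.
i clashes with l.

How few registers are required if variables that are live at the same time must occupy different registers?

2

c and l conflict, so at least 2 registers are needed.
2 registers suffice: register 1 → {m, n, l}; register 2 → {e, c, k, g, i}. Every pair that conflicts lands in different registers.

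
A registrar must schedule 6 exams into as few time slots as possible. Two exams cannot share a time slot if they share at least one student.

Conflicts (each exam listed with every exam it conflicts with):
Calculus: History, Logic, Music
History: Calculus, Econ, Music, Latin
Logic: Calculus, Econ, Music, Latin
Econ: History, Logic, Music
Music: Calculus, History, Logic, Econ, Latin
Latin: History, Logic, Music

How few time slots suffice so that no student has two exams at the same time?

Logic, Music, Latin pairwise conflict, so at least 3 time slots are needed.
3 time slots suffice: Calculus=3, History=2, Logic=2, Econ=3, Music=1, Latin=3. Each listed conflict is separated.

3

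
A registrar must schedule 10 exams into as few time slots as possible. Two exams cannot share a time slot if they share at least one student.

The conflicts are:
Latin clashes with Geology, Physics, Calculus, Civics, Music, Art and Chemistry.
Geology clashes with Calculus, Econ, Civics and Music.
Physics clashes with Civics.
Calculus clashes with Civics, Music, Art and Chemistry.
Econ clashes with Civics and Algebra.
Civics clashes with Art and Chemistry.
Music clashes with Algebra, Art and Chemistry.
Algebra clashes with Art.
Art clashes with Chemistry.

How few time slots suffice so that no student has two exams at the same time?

Latin, Calculus, Civics, Art, Chemistry all conflict with each other, so at least 5 time slots are needed.
Using 5 time slots: Latin=1, Geology=3, Physics=3, Calculus=4, Econ=1, Civics=2, Music=2, Algebra=4, Art=3, Chemistry=5. Each listed conflict is separated.

5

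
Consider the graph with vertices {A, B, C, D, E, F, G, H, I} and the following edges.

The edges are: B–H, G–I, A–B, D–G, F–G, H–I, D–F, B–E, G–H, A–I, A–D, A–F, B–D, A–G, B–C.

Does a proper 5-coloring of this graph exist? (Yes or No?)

The chromatic number is 4. A, D, F, G are pairwise adjacent (a clique of size 4), so at least 4 colors are needed.
4 colors suffice: A=red, B=blue, C=red, D=green, E=red, F=yellow, G=blue, H=red, I=green.
Since 5 ≥ 4, a proper 5-coloring certainly exists.

Yes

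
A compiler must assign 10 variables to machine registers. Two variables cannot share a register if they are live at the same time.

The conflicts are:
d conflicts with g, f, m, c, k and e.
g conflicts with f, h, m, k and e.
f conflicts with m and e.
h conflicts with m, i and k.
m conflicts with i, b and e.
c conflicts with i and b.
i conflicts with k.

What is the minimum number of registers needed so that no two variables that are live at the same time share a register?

5

d, g, f, m, e pairwise conflict, so at least 5 registers are needed.
Using 5 registers: d=3, g=2, f=5, h=3, m=1, c=1, i=2, k=1, b=2, e=4. Each listed conflict is separated.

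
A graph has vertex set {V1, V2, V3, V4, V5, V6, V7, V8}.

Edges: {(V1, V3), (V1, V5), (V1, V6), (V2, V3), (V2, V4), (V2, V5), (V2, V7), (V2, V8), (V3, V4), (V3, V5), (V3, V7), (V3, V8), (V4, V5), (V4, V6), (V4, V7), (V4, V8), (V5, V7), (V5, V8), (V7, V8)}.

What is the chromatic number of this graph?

6

V2, V3, V4, V5, V7, V8 are pairwise adjacent (a clique of size 6), so at least 6 colors are needed.
6 colors suffice: color 1 → {V1, V4}; color 2 → {V5, V6}; color 3 → {V3}; color 4 → {V8}; color 5 → {V7}; color 6 → {V2}. Every edge joins two different colors.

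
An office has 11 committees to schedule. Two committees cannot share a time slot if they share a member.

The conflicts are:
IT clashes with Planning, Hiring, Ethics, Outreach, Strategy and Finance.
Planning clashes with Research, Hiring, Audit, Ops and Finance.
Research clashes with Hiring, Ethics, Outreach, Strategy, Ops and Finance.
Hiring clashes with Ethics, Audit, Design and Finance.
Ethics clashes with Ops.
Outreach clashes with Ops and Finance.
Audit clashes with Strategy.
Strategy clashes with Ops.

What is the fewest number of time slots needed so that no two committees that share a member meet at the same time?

IT, Planning, Hiring, Finance are mutually in conflict, so at least 4 time slots are needed.
4 time slots suffice: time slot 1 → {Hiring, Ops}; time slot 2 → {IT, Research, Audit, Design}; time slot 3 → {Planning, Ethics, Outreach, Strategy}; time slot 4 → {Finance}. Every pair that conflicts lands in different time slots.

4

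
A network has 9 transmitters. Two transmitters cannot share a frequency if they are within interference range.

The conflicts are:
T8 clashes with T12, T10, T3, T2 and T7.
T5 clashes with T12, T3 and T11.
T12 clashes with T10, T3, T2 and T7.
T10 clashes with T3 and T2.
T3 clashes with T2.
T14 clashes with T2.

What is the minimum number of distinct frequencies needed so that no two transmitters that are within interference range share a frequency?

T8, T12, T10, T3, T2 are mutually in conflict, so at least 5 frequencies are needed.
A valid assignment using 5 frequencies: T8=4, T5=2, T12=1, T10=5, T3=3, T11=1, T14=1, T2=2, T7=2. Every pair that conflicts lands in different frequencies.

5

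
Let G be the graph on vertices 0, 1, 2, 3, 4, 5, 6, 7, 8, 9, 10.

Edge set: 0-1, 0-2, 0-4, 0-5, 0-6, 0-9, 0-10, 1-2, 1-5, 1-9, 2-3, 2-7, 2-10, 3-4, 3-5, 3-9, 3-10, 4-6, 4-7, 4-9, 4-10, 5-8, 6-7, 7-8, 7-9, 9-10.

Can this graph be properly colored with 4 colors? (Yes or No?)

Yes

The chromatic number is 4. 0, 4, 9, 10 are pairwise adjacent (a clique of size 4), so at least 4 colors are needed.
4 colors suffice: 0=red, 1=yellow, 2=blue, 3=red, 4=blue, 5=blue, 6=green, 7=red, 8=green, 9=green, 10=yellow.
That is already a proper 4-coloring.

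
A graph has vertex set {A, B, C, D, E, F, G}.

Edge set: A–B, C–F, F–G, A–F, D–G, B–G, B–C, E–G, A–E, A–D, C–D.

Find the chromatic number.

2

B and G are adjacent, so at least 2 colors are needed.
A valid assignment using 2 colors: A=1, B=2, C=1, D=2, E=2, F=2, G=1. Each edge has distinct colors on its endpoints.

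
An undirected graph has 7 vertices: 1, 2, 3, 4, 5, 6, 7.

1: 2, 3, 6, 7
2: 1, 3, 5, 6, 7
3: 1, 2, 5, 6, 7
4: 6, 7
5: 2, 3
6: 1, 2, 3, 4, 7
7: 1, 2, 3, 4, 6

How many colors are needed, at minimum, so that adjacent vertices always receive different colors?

1, 2, 3, 6, 7 form a clique, so at least 5 colors are needed.
5 colors suffice: color red → {3, 4}; color blue → {2}; color green → {5, 6}; color yellow → {7}; color purple → {1}. Each edge has distinct colors on its endpoints.

5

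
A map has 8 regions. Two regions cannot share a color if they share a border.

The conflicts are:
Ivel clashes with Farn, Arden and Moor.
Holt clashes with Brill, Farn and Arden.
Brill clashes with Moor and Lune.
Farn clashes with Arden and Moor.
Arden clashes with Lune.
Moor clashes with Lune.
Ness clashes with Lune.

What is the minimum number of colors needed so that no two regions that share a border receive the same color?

3

Brill, Moor, Lune pairwise conflict, so at least 3 colors are needed.
3 colors suffice: color 1 → {Ivel, Holt, Lune}; color 2 → {Arden, Moor, Ness}; color 3 → {Brill, Farn}. Each listed conflict is separated.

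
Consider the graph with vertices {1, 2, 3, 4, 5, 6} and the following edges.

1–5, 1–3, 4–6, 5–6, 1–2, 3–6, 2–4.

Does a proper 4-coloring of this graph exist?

The chromatic number is 3. The cycle 4-6-5-1-2-4 has odd length 5, so it cannot be 2-colored; at least 3 colors are needed.
3 colors suffice: color a → {1, 6}; color b → {2, 3, 5}; color c → {4}.
Since 4 ≥ 3, a proper 4-coloring certainly exists.

Yes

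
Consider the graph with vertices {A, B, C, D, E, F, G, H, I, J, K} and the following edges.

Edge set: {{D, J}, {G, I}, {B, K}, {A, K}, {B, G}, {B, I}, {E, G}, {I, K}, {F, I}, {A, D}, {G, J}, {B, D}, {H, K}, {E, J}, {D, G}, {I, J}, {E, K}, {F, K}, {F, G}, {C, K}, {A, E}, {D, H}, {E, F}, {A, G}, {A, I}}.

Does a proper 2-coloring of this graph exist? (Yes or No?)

No

B, D, G are mutually adjacent, so at least 3 colors are needed.
So 2 colors are not enough.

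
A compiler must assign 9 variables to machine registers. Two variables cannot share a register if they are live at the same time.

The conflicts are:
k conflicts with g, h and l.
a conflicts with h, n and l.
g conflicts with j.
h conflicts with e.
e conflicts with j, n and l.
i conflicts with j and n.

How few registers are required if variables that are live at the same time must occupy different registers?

The cycle g-k-h-e-j-g has odd length 5, so it cannot be 2-colored; at least 3 registers are needed.
3 registers suffice: register 1 → {k, a, e, i}; register 2 → {h, j, n, l}; register 3 → {g}. No two conflicting variables share a register.

3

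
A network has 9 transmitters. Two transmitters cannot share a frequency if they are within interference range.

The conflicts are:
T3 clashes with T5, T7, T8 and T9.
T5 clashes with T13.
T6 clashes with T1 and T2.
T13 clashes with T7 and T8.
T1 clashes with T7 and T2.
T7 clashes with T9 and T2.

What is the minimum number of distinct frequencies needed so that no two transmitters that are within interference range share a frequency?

T3, T7, T9 are mutually in conflict, so at least 3 frequencies are needed.
3 frequencies suffice: frequency 1 → {T5, T6, T7, T8}; frequency 2 → {T3, T13, T1}; frequency 3 → {T9, T2}. Each listed conflict is separated.

3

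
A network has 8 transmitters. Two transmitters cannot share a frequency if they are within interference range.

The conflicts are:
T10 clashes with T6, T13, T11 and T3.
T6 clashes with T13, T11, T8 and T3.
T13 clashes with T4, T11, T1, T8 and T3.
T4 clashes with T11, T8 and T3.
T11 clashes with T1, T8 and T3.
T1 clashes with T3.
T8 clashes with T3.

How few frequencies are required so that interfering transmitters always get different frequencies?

T13, T4, T11, T8, T3 are mutually in conflict, so at least 5 frequencies are needed.
Using 5 frequencies: T10=5, T6=4, T13=3, T4=4, T11=1, T1=4, T8=5, T3=2. Every pair that conflicts lands in different frequencies.

5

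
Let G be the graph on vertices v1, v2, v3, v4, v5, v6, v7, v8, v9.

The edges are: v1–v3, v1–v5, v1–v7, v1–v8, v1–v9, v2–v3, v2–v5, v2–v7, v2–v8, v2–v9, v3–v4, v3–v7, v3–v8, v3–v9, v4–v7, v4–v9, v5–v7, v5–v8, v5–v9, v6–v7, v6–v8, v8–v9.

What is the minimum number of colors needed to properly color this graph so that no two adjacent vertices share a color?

4

v2, v5, v8, v9 are pairwise adjacent (a clique of size 4), so at least 4 colors are needed.
A valid assignment using 4 colors: v1=Y, v2=Y, v3=B, v4=G, v5=B, v6=B, v7=R, v8=G, v9=R. No two adjacent vertices share a color.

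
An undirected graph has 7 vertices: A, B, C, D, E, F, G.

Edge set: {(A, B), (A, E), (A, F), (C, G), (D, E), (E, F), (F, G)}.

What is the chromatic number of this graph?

3

A, E, F form a triangle, so at least 3 colors are needed.
3 colors suffice: color 1 → {A, D, G}; color 2 → {B, C, F}; color 3 → {E}. Each edge has distinct colors on its endpoints.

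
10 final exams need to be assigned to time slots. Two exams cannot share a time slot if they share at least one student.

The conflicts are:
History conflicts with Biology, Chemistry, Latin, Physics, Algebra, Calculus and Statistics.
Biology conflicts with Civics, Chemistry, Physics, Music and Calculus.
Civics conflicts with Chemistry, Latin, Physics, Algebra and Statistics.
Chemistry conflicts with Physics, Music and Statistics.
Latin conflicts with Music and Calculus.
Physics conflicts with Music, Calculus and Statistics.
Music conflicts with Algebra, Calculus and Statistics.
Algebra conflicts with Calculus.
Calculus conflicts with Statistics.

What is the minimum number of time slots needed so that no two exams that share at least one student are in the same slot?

4

Biology, Physics, Music, Calculus all conflict with each other, so at least 4 time slots are needed.
4 time slots suffice: time slot 1 → {History, Civics, Music}; time slot 2 → {Latin, Physics, Algebra}; time slot 3 → {Chemistry, Calculus}; time slot 4 → {Biology, Statistics}. No two conflicting exams share a time slot.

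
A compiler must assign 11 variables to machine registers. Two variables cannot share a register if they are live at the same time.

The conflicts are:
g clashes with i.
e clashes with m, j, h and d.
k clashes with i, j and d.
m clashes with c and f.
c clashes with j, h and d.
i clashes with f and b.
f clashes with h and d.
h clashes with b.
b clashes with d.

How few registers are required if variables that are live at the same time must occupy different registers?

2

e and h conflict, so at least 2 registers are needed.
2 registers suffice: register 1 → {m, i, j, h, d}; register 2 → {g, e, k, c, f, b}. Every pair that conflicts lands in different registers.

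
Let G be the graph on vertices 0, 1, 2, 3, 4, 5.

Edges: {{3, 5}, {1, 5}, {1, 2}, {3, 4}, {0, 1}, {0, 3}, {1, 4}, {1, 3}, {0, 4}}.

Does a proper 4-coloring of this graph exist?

Yes

The chromatic number is 4. 0, 1, 3, 4 are pairwise adjacent (a clique of size 4), so at least 4 colors are needed.
4 colors suffice: color a → {1}; color b → {2, 3}; color c → {4, 5}; color d → {0}.
That is already a proper 4-coloring.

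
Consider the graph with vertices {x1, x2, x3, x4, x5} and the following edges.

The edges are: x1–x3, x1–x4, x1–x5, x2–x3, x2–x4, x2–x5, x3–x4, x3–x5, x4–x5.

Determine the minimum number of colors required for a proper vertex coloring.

4

x2, x3, x4, x5 are pairwise adjacent (a clique of size 4), so at least 4 colors are needed.
A valid assignment using 4 colors: x1=Y, x2=Y, x3=B, x4=R, x5=G. No two adjacent vertices share a color.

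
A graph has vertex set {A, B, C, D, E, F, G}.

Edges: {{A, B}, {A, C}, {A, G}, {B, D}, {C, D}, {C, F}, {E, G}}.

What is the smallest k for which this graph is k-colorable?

2

E and G are adjacent, so at least 2 colors are needed.
2 colors suffice: color 1 → {A, D, E, F}; color 2 → {B, C, G}. Each edge has distinct colors on its endpoints.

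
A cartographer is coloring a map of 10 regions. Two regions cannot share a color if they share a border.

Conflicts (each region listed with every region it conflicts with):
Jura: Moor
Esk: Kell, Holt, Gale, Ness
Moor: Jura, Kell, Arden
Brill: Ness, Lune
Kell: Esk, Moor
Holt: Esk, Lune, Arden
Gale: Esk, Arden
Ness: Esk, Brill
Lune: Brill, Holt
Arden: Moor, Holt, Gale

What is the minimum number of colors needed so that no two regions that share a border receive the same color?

The cycle Esk-Kell-Moor-Arden-Holt-Esk has odd length 5, so it cannot be 2-colored; at least 3 colors are needed.
3 colors suffice: color 1 → {Esk, Moor, Brill}; color 2 → {Jura, Kell, Ness, Lune, Arden}; color 3 → {Holt, Gale}. No two conflicting regions share a color.

3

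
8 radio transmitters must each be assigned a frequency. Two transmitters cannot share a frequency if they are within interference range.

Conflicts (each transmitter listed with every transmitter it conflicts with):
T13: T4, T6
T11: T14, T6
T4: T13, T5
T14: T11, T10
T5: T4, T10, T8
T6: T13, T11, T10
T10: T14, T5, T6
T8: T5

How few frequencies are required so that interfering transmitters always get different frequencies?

The cycle T6-T10-T5-T4-T13-T6 has odd length 5, so it cannot be 2-colored; at least 3 frequencies are needed.
3 frequencies suffice: frequency 1 → {T14, T5, T6}; frequency 2 → {T13, T11, T10, T8}; frequency 3 → {T4}. Every pair that conflicts lands in different frequencies.

3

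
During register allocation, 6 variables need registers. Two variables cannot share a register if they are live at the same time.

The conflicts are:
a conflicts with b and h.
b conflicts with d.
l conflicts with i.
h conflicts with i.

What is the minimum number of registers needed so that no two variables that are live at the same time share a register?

a and b conflict, so at least 2 registers are needed.
2 registers suffice: register 1 → {b, l, h}; register 2 → {a, d, i}. Every pair that conflicts lands in different registers.

2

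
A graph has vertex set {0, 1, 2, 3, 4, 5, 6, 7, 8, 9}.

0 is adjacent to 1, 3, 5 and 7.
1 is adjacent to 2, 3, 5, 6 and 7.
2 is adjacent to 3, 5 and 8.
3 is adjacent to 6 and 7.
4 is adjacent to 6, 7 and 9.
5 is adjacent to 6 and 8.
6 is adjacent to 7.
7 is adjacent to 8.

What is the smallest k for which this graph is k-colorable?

1, 3, 6, 7 are pairwise adjacent (a clique of size 4), so at least 4 colors are needed.
4 colors suffice: color a → {5, 7, 9}; color b → {1, 4, 8}; color c → {3}; color d → {0, 2, 6}. Every edge joins two different colors.

4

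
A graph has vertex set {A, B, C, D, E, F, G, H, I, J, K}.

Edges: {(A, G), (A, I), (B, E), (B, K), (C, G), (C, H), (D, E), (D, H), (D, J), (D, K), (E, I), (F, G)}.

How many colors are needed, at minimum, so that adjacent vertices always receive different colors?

3

The cycle E-I-A-G-C-H-D-E has odd length 7, so it cannot be 2-colored; at least 3 colors are needed.
One proper 3-coloring: A=2, B=1, C=3, D=1, E=2, F=2, G=1, H=2, I=1, J=2, K=2. Every edge joins two different colors.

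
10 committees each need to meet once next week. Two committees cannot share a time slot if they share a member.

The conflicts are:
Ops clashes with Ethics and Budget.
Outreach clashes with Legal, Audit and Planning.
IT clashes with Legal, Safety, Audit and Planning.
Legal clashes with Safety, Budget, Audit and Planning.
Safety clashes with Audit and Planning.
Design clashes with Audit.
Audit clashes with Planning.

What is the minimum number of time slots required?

5

IT, Legal, Safety, Audit, Planning are mutually in conflict, so at least 5 time slots are needed.
5 time slots suffice: Ops=2, Ethics=1, Outreach=4, IT=5, Legal=2, Safety=4, Budget=1, Design=2, Audit=1, Planning=3. Each listed conflict is separated.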